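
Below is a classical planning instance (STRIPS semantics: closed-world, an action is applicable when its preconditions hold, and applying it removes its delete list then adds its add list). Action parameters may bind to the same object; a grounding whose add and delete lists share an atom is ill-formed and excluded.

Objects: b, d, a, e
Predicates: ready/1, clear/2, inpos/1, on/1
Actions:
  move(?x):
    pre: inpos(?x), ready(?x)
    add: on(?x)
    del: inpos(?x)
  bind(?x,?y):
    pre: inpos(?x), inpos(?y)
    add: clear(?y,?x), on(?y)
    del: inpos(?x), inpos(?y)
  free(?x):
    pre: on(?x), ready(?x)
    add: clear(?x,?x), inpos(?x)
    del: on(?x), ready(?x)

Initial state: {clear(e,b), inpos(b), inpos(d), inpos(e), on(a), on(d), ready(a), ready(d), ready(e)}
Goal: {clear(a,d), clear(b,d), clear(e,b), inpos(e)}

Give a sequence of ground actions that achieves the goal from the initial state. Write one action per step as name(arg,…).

bind(d,b); free(d); free(a); bind(d,a)

1. bind(d,b)  →  {clear(b,d), clear(e,b), inpos(e), on(a), on(b), on(d), ready(a), ready(d), ready(e)}
2. free(d)  →  {clear(b,d), clear(d,d), clear(e,b), inpos(d), inpos(e), on(a), on(b), ready(a), ready(e)}
3. free(a)  →  {clear(a,a), clear(b,d), clear(d,d), clear(e,b), inpos(a), inpos(d), inpos(e), on(b), ready(e)}
4. bind(d,a)  →  {clear(a,a), clear(a,d), clear(b,d), clear(d,d), clear(e,b), inpos(e), on(a), on(b), ready(e)}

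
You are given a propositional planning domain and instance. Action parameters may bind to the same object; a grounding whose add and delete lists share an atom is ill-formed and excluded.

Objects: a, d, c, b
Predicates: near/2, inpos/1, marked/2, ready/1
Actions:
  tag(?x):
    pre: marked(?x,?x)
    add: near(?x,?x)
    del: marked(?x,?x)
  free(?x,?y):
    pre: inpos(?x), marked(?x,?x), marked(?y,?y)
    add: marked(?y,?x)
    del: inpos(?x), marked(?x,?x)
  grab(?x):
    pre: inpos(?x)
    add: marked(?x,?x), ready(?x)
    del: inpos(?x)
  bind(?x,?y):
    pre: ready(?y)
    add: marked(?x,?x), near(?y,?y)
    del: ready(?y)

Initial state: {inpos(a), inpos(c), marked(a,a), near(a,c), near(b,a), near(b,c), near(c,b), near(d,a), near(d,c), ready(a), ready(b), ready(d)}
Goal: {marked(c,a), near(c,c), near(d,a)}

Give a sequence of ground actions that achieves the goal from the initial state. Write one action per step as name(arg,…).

grab(c); free(a,c); tag(c)

1. grab(c)  →  {inpos(a), marked(a,a), marked(c,c), near(a,c), near(b,a), near(b,c), near(c,b), near(d,a), near(d,c), ready(a), ready(b), ready(c), ready(d)}
2. free(a,c)  →  {marked(c,a), marked(c,c), near(a,c), near(b,a), near(b,c), near(c,b), near(d,a), near(d,c), ready(a), ready(b), ready(c), ready(d)}
3. tag(c)  →  {marked(c,a), near(a,c), near(b,a), near(b,c), near(c,b), near(c,c), near(d,a), near(d,c), ready(a), ready(b), ready(c), ready(d)}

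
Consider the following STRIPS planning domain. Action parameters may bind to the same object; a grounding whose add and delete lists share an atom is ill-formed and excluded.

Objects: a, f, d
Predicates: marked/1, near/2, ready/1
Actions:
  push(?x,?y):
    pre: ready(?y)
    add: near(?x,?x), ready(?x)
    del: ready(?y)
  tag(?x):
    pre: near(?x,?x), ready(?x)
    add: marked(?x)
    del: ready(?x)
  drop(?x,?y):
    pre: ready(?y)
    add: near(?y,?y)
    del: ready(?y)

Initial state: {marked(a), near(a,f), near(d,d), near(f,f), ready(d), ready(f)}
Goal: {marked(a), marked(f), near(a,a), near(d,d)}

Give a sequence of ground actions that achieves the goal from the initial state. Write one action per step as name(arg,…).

push(a,d); tag(f)

1. push(a,d)  →  {marked(a), near(a,a), near(a,f), near(d,d), near(f,f), ready(a), ready(f)}
2. tag(f)  →  {marked(a), marked(f), near(a,a), near(a,f), near(d,d), near(f,f), ready(a)}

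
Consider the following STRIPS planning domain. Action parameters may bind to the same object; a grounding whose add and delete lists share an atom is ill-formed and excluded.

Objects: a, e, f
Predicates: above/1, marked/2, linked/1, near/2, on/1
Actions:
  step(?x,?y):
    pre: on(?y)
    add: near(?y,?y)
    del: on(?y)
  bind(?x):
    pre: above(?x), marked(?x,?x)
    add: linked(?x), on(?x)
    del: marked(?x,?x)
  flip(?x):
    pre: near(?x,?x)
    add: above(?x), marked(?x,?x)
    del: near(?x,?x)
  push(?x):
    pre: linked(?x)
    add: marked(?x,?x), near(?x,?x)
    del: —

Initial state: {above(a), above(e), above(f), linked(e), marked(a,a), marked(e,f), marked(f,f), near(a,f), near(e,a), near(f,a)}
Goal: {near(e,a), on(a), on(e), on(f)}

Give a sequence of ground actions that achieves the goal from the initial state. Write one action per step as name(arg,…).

bind(a); bind(f); push(e); bind(e)

1. bind(a)  →  {above(a), above(e), above(f), linked(a), linked(e), marked(e,f), marked(f,f), near(a,f), near(e,a), near(f,a), on(a)}
2. bind(f)  →  {above(a), above(e), above(f), linked(a), linked(e), linked(f), marked(e,f), near(a,f), near(e,a), near(f,a), on(a), on(f)}
3. push(e)  →  {above(a), above(e), above(f), linked(a), linked(e), linked(f), marked(e,e), marked(e,f), near(a,f), near(e,a), near(e,e), near(f,a), on(a), on(f)}
4. bind(e)  →  {above(a), above(e), above(f), linked(a), linked(e), linked(f), marked(e,f), near(a,f), near(e,a), near(e,e), near(f,a), on(a), on(e), on(f)}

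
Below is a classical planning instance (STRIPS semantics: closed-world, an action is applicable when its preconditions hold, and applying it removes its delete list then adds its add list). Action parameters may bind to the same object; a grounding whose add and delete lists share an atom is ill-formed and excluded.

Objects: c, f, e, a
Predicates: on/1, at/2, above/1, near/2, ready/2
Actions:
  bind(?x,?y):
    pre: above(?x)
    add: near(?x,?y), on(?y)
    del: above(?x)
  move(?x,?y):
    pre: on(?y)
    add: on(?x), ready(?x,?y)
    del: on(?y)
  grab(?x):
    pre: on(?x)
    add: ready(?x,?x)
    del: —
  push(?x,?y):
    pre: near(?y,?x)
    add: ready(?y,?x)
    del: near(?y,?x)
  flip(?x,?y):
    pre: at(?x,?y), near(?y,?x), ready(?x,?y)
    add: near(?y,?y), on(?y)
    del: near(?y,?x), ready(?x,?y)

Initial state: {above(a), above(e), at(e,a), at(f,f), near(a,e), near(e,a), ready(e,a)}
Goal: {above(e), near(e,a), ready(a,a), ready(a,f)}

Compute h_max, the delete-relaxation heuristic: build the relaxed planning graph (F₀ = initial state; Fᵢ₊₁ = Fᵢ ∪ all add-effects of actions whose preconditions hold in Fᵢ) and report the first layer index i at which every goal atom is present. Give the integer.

F0 = init (7 atoms)
F1 = F0 ∪ {near(a,a), near(a,c), near(a,f), near(e,c), near(e,e), near(e,f), on(a), on(c), on(e), on(f), ready(a,e)}  (18 atoms)
F2 = F1 ∪ {ready(a,a), ready(a,c), ready(a,f), ready(c,a), ready(c,c), ready(c,e), ready(c,f), ready(e,c), ready(e,e), ready(e,f), ready(f,a), ready(f,c), ready(f,e), ready(f,f)}  (32 atoms)
goal ⊆ F2  ⇒  h_max = 2

2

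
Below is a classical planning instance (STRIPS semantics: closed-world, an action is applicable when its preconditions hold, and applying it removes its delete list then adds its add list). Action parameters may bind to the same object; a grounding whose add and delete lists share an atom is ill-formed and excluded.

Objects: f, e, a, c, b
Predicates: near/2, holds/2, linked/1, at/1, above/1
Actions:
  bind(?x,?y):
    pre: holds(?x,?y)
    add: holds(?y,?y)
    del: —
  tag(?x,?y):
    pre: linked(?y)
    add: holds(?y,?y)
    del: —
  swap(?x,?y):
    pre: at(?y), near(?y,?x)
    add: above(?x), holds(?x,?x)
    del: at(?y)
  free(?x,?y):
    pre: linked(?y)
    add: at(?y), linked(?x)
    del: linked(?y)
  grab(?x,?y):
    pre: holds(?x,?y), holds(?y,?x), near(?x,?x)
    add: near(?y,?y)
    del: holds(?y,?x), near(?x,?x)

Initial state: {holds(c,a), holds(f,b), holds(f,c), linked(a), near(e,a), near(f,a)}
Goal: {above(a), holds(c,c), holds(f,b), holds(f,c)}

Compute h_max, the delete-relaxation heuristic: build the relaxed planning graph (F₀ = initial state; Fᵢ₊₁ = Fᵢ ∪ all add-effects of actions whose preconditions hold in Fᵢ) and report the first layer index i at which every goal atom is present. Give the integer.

F0 = init (6 atoms)
F1 = F0 ∪ {at(a), holds(a,a), holds(b,b), holds(c,c), linked(b), linked(c), linked(e), linked(f)}  (14 atoms)
F2 = F1 ∪ {at(b), at(c), at(e), at(f), holds(e,e), holds(f,f)}  (20 atoms)
F3 = F2 ∪ {above(a)}  (21 atoms)
goal ⊆ F3  ⇒  h_max = 3

3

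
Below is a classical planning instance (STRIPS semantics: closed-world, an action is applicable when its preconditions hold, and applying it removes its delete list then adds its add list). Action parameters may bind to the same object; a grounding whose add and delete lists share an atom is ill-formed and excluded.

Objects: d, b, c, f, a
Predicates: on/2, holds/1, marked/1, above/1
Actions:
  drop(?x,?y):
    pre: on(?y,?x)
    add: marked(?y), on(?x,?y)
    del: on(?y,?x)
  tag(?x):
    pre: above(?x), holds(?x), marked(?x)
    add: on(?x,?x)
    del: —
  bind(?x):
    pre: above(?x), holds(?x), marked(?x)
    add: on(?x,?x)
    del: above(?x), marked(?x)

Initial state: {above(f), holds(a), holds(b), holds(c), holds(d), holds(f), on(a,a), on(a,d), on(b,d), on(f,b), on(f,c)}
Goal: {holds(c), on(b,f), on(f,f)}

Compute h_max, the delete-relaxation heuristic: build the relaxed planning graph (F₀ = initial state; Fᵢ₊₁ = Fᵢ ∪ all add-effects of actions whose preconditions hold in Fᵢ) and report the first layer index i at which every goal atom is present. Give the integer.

2

F0 = init (11 atoms)
F1 = F0 ∪ {marked(a), marked(b), marked(f), on(b,f), on(c,f), on(d,a), on(d,b)}  (18 atoms)
F2 = F1 ∪ {marked(c), marked(d), on(f,f)}  (21 atoms)
goal ⊆ F2  ⇒  h_max = 2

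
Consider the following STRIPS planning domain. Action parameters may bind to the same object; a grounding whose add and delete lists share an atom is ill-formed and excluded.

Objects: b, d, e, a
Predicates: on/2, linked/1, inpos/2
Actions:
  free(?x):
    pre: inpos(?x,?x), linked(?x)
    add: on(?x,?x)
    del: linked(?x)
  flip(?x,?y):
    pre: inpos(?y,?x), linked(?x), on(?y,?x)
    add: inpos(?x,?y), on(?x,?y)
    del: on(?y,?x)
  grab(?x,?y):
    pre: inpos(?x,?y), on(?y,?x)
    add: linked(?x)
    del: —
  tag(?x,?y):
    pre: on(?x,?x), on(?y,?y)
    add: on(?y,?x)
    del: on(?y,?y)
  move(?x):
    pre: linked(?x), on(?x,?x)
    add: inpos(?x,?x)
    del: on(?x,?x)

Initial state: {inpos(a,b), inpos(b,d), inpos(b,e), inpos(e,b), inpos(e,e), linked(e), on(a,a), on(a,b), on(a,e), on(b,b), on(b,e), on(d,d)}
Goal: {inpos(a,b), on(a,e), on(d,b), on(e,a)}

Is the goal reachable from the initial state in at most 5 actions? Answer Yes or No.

1. free(e)  →  {inpos(a,b), inpos(b,d), inpos(b,e), inpos(e,b), inpos(e,e), on(a,a), on(a,b), on(a,e), on(b,b), on(b,e), on(d,d), on(e,e)}
2. tag(b,d)  →  {inpos(a,b), inpos(b,d), inpos(b,e), inpos(e,b), inpos(e,e), on(a,a), on(a,b), on(a,e), on(b,b), on(b,e), on(d,b), on(e,e)}
3. tag(a,e)  →  {inpos(a,b), inpos(b,d), inpos(b,e), inpos(e,b), inpos(e,e), on(a,a), on(a,b), on(a,e), on(b,b), on(b,e), on(d,b), on(e,a)}
optimal plan length = 3; 3 ≤ 5

Yes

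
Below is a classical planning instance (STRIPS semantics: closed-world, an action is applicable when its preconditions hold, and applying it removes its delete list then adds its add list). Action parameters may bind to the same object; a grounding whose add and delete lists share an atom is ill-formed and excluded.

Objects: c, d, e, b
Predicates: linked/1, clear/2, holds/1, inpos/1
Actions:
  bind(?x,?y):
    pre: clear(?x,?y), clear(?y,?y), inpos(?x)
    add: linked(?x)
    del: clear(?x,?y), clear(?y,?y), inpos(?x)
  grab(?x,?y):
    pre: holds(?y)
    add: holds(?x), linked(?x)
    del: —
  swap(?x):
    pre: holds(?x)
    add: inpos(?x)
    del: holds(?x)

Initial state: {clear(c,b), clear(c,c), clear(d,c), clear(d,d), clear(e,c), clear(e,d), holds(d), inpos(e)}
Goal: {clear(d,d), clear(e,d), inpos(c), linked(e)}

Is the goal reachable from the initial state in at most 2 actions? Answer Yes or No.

No

1. bind(e,c)  →  {clear(c,b), clear(d,c), clear(d,d), clear(e,d), holds(d), linked(e)}
2. grab(c,d)  →  {clear(c,b), clear(d,c), clear(d,d), clear(e,d), holds(c), holds(d), linked(c), linked(e)}
3. swap(c)  →  {clear(c,b), clear(d,c), clear(d,d), clear(e,d), holds(d), inpos(c), linked(c), linked(e)}
optimal plan length = 3; 3 > 2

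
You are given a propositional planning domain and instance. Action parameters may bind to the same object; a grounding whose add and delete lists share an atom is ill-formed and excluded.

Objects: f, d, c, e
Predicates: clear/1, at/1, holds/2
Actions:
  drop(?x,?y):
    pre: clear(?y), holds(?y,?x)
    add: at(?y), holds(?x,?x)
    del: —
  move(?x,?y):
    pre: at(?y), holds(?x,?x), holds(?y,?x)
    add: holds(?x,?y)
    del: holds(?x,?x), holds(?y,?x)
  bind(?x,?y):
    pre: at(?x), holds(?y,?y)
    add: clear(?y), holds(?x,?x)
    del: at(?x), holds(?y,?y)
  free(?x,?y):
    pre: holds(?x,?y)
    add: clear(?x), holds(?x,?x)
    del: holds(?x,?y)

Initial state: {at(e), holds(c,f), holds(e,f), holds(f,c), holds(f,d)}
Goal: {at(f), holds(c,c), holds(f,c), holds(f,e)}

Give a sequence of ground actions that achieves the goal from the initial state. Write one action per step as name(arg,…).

free(f,d); drop(c,f); move(f,e)

1. free(f,d)  →  {at(e), clear(f), holds(c,f), holds(e,f), holds(f,c), holds(f,f)}
2. drop(c,f)  →  {at(e), at(f), clear(f), holds(c,c), holds(c,f), holds(e,f), holds(f,c), holds(f,f)}
3. move(f,e)  →  {at(e), at(f), clear(f), holds(c,c), holds(c,f), holds(f,c), holds(f,e)}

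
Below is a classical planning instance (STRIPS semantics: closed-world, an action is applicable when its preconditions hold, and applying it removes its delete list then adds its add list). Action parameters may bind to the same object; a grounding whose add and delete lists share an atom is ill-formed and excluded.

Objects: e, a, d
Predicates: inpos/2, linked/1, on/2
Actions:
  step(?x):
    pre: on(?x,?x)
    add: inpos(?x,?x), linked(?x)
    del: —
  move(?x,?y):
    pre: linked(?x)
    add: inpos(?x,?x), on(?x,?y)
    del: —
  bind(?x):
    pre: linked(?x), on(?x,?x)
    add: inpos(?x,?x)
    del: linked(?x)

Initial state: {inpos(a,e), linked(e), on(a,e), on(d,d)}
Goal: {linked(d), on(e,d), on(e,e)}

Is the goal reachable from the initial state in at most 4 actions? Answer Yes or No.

1. step(d)  →  {inpos(a,e), inpos(d,d), linked(d), linked(e), on(a,e), on(d,d)}
2. move(e,e)  →  {inpos(a,e), inpos(d,d), inpos(e,e), linked(d), linked(e), on(a,e), on(d,d), on(e,e)}
3. move(e,d)  →  {inpos(a,e), inpos(d,d), inpos(e,e), linked(d), linked(e), on(a,e), on(d,d), on(e,d), on(e,e)}
optimal plan length = 3; 3 ≤ 4

Yes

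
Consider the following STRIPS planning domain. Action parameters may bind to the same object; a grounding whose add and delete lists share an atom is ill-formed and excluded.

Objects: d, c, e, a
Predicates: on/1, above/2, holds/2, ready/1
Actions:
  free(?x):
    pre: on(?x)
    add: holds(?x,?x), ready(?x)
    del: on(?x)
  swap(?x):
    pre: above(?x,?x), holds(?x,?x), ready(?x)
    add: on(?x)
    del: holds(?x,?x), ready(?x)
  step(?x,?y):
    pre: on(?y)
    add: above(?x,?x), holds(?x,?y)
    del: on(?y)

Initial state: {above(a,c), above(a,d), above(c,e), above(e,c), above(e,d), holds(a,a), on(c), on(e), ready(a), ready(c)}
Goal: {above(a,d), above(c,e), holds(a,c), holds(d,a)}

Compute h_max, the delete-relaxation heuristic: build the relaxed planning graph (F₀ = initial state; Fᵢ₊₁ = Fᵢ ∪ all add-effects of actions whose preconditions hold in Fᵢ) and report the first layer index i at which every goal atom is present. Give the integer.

3

F0 = init (10 atoms)
F1 = F0 ∪ {above(a,a), above(c,c), above(d,d), above(e,e), holds(a,c), holds(a,e), holds(c,c), holds(c,e), holds(d,c), holds(d,e), holds(e,c), holds(e,e), ready(e)}  (23 atoms)
F2 = F1 ∪ {on(a)}  (24 atoms)
F3 = F2 ∪ {holds(c,a), holds(d,a), holds(e,a)}  (27 atoms)
goal ⊆ F3  ⇒  h_max = 3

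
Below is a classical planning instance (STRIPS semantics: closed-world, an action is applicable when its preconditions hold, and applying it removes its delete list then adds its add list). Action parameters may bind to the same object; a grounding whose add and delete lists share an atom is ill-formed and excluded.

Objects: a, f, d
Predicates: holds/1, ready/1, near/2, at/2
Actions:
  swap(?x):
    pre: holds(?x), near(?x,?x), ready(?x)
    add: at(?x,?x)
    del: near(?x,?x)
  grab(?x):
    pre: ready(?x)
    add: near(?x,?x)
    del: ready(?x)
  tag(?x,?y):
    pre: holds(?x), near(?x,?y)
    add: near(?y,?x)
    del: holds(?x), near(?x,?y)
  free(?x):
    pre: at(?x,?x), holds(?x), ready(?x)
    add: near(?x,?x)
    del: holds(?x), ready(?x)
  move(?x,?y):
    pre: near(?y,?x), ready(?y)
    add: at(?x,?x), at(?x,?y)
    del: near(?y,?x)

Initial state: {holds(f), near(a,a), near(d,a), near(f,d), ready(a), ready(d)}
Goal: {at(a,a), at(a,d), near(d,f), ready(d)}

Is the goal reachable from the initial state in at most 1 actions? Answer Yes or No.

1. tag(f,d)  →  {near(a,a), near(d,a), near(d,f), ready(a), ready(d)}
2. move(a,d)  →  {at(a,a), at(a,d), near(a,a), near(d,f), ready(a), ready(d)}
optimal plan length = 2; 2 > 1

No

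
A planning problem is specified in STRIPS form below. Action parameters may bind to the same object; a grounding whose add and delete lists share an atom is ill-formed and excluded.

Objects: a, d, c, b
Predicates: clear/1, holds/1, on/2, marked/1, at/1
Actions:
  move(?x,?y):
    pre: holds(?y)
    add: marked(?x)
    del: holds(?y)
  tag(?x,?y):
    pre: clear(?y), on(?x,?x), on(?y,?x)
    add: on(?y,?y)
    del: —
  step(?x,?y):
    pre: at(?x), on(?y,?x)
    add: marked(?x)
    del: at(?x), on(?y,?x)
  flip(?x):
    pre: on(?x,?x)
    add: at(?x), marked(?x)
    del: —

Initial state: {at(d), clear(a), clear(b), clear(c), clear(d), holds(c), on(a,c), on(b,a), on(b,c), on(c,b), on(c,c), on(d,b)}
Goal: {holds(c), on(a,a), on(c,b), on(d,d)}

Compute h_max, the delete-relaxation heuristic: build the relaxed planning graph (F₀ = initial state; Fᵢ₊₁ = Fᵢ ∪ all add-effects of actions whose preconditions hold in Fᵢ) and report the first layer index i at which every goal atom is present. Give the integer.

2

F0 = init (12 atoms)
F1 = F0 ∪ {at(c), marked(a), marked(b), marked(c), marked(d), on(a,a), on(b,b)}  (19 atoms)
F2 = F1 ∪ {at(a), at(b), on(d,d)}  (22 atoms)
goal ⊆ F2  ⇒  h_max = 2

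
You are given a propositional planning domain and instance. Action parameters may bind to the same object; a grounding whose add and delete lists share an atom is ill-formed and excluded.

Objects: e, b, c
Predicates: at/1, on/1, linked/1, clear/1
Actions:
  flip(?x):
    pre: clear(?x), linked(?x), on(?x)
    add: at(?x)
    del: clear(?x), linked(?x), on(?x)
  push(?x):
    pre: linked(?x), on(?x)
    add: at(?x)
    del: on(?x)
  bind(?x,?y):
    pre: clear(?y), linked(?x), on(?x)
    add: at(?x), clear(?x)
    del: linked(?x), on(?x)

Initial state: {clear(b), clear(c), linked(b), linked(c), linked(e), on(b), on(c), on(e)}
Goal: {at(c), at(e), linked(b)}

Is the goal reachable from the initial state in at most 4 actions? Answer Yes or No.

1. flip(c)  →  {at(c), clear(b), linked(b), linked(e), on(b), on(e)}
2. push(e)  →  {at(c), at(e), clear(b), linked(b), linked(e), on(b)}
optimal plan length = 2; 2 ≤ 4

Yes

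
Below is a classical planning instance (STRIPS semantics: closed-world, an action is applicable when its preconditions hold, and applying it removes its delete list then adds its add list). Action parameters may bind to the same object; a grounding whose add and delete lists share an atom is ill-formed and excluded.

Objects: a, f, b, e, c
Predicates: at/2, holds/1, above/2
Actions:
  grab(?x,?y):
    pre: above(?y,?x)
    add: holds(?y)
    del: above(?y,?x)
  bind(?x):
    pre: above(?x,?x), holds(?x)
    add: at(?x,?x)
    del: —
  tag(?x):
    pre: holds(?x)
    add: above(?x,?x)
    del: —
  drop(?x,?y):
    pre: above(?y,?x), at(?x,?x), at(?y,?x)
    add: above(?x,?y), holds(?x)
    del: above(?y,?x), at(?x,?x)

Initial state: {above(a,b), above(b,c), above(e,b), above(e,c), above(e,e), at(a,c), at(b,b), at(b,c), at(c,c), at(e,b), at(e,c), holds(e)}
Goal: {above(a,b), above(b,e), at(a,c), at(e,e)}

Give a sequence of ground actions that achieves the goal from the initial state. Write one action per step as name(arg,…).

1. bind(e)  →  {above(a,b), above(b,c), above(e,b), above(e,c), above(e,e), at(a,c), at(b,b), at(b,c), at(c,c), at(e,b), at(e,c), at(e,e), holds(e)}
2. drop(b,e)  →  {above(a,b), above(b,c), above(b,e), above(e,c), above(e,e), at(a,c), at(b,c), at(c,c), at(e,b), at(e,c), at(e,e), holds(b), holds(e)}

bind(e); drop(b,e)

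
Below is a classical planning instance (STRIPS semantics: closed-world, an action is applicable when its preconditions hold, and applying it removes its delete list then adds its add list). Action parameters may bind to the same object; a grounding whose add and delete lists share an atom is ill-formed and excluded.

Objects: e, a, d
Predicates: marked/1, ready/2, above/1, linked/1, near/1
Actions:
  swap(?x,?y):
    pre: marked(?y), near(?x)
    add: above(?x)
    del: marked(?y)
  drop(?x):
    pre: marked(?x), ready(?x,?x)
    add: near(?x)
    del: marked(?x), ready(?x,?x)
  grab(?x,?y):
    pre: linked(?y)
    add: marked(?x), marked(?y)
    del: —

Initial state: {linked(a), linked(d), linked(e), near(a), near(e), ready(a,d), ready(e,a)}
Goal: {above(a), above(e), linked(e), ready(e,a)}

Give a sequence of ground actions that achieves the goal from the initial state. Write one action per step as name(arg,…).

1. grab(e,a)  →  {linked(a), linked(d), linked(e), marked(a), marked(e), near(a), near(e), ready(a,d), ready(e,a)}
2. swap(e,e)  →  {above(e), linked(a), linked(d), linked(e), marked(a), near(a), near(e), ready(a,d), ready(e,a)}
3. swap(a,a)  →  {above(a), above(e), linked(a), linked(d), linked(e), near(a), near(e), ready(a,d), ready(e,a)}

grab(e,a); swap(e,e); swap(a,a)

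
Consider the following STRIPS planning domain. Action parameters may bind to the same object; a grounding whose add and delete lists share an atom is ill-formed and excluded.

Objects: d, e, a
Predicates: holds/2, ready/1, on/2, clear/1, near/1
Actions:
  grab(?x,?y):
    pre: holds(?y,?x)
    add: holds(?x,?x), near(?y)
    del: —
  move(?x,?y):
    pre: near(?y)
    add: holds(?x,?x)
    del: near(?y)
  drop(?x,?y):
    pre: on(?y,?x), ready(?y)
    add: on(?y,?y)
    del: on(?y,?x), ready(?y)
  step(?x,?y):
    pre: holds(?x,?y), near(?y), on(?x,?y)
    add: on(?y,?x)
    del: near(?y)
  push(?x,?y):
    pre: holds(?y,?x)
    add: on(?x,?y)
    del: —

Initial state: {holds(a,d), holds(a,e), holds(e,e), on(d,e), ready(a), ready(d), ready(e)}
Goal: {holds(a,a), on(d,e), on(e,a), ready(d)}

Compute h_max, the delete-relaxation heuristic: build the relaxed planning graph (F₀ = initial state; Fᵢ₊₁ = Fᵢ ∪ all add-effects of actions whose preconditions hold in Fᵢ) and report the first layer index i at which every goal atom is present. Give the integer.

F0 = init (7 atoms)
F1 = F0 ∪ {holds(d,d), near(a), near(e), on(d,a), on(d,d), on(e,a), on(e,e)}  (14 atoms)
F2 = F1 ∪ {holds(a,a), near(d)}  (16 atoms)
goal ⊆ F2  ⇒  h_max = 2

2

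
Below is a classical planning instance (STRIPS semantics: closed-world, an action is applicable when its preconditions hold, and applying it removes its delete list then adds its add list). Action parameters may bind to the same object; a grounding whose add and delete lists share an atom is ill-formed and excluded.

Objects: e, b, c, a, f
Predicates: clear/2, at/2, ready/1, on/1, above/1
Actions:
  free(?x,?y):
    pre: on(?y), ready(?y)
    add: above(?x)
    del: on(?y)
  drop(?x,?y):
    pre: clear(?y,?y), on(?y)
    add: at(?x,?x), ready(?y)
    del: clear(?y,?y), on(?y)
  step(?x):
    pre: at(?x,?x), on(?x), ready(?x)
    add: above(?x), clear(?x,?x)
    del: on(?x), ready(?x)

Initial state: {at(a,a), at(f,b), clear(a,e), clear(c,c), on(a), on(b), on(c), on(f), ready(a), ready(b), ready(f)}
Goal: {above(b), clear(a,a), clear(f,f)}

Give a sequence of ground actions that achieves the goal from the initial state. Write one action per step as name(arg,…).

free(b,b); drop(f,c); step(a); step(f)

1. free(b,b)  →  {above(b), at(a,a), at(f,b), clear(a,e), clear(c,c), on(a), on(c), on(f), ready(a), ready(b), ready(f)}
2. drop(f,c)  →  {above(b), at(a,a), at(f,b), at(f,f), clear(a,e), on(a), on(f), ready(a), ready(b), ready(c), ready(f)}
3. step(a)  →  {above(a), above(b), at(a,a), at(f,b), at(f,f), clear(a,a), clear(a,e), on(f), ready(b), ready(c), ready(f)}
4. step(f)  →  {above(a), above(b), above(f), at(a,a), at(f,b), at(f,f), clear(a,a), clear(a,e), clear(f,f), ready(b), ready(c)}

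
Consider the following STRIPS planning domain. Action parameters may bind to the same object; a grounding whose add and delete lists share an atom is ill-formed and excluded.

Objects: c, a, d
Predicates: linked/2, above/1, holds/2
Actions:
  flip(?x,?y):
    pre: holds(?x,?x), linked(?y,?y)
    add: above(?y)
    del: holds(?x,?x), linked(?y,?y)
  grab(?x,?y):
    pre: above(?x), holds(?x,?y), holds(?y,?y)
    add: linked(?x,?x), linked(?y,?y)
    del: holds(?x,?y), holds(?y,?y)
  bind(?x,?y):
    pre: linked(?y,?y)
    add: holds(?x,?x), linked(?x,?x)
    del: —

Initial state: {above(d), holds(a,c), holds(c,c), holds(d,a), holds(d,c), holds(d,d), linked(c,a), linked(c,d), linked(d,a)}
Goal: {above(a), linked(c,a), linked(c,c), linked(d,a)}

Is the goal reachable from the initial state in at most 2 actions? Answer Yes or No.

1. grab(d,c)  →  {above(d), holds(a,c), holds(d,a), holds(d,d), linked(c,a), linked(c,c), linked(c,d), linked(d,a), linked(d,d)}
2. bind(a,c)  →  {above(d), holds(a,a), holds(a,c), holds(d,a), holds(d,d), linked(a,a), linked(c,a), linked(c,c), linked(c,d), linked(d,a), linked(d,d)}
3. flip(a,a)  →  {above(a), above(d), holds(a,c), holds(d,a), holds(d,d), linked(c,a), linked(c,c), linked(c,d), linked(d,a), linked(d,d)}
optimal plan length = 3; 3 > 2

No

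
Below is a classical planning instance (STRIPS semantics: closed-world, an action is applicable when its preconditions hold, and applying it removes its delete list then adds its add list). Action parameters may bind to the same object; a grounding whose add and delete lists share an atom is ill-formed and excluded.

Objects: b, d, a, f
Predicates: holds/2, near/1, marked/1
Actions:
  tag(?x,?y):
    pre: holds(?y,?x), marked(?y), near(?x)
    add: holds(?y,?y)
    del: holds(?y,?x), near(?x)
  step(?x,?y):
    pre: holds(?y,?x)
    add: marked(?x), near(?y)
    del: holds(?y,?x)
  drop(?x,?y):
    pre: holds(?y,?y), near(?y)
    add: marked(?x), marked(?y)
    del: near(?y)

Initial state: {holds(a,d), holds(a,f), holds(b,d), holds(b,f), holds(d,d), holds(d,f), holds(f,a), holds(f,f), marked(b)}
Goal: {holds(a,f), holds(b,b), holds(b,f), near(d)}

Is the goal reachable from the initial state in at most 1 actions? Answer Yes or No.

No

1. step(d,d)  →  {holds(a,d), holds(a,f), holds(b,d), holds(b,f), holds(d,f), holds(f,a), holds(f,f), marked(b), marked(d), near(d)}
2. tag(d,b)  →  {holds(a,d), holds(a,f), holds(b,b), holds(b,f), holds(d,f), holds(f,a), holds(f,f), marked(b), marked(d)}
3. step(f,d)  →  {holds(a,d), holds(a,f), holds(b,b), holds(b,f), holds(f,a), holds(f,f), marked(b), marked(d), marked(f), near(d)}
optimal plan length = 3; 3 > 1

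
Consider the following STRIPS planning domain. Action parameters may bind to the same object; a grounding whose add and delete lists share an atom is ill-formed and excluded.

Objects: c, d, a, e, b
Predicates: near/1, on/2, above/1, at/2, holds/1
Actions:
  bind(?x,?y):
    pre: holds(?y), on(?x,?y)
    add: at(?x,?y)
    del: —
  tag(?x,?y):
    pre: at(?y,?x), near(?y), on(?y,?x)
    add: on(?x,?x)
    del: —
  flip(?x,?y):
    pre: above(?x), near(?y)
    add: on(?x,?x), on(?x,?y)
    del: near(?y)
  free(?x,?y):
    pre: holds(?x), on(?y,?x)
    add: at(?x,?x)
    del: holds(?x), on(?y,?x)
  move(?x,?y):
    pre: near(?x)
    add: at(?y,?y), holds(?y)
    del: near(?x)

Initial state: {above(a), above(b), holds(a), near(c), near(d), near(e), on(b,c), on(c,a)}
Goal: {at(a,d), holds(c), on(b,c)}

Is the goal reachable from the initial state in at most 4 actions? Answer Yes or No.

Yes

1. flip(a,d)  →  {above(a), above(b), holds(a), near(c), near(e), on(a,a), on(a,d), on(b,c), on(c,a)}
2. move(c,c)  →  {above(a), above(b), at(c,c), holds(a), holds(c), near(e), on(a,a), on(a,d), on(b,c), on(c,a)}
3. move(e,d)  →  {above(a), above(b), at(c,c), at(d,d), holds(a), holds(c), holds(d), on(a,a), on(a,d), on(b,c), on(c,a)}
4. bind(a,d)  →  {above(a), above(b), at(a,d), at(c,c), at(d,d), holds(a), holds(c), holds(d), on(a,a), on(a,d), on(b,c), on(c,a)}
optimal plan length = 4; 4 ≤ 4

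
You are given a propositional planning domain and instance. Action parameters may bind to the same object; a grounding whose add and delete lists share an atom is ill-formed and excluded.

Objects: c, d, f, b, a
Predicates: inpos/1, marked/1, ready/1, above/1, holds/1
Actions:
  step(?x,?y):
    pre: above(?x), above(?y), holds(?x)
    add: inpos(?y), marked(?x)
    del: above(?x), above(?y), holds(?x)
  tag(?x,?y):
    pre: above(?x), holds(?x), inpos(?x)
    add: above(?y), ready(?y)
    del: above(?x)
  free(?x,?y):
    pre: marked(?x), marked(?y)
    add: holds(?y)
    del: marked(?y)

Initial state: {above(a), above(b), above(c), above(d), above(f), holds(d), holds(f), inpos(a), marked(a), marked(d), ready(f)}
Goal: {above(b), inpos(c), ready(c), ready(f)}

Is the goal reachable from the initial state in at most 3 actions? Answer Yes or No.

Yes

1. step(d,c)  →  {above(a), above(b), above(f), holds(f), inpos(a), inpos(c), marked(a), marked(d), ready(f)}
2. free(d,a)  →  {above(a), above(b), above(f), holds(a), holds(f), inpos(a), inpos(c), marked(d), ready(f)}
3. tag(a,c)  →  {above(b), above(c), above(f), holds(a), holds(f), inpos(a), inpos(c), marked(d), ready(c), ready(f)}
optimal plan length = 3; 3 ≤ 3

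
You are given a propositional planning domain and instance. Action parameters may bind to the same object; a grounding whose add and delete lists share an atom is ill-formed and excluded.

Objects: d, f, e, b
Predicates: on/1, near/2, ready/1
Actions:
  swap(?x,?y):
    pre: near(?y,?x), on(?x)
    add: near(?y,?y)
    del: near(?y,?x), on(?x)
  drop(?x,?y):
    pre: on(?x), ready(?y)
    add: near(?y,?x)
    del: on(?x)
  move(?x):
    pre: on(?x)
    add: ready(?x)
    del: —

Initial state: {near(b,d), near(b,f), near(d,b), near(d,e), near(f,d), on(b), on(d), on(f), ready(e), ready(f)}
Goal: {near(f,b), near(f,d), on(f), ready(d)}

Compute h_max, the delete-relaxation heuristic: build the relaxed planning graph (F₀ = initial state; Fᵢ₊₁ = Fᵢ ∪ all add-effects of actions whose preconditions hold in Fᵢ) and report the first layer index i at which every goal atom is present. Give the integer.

1

F0 = init (10 atoms)
F1 = F0 ∪ {near(b,b), near(d,d), near(e,b), near(e,d), near(e,f), near(f,b), near(f,f), ready(b), ready(d)}  (19 atoms)
goal ⊆ F1  ⇒  h_max = 1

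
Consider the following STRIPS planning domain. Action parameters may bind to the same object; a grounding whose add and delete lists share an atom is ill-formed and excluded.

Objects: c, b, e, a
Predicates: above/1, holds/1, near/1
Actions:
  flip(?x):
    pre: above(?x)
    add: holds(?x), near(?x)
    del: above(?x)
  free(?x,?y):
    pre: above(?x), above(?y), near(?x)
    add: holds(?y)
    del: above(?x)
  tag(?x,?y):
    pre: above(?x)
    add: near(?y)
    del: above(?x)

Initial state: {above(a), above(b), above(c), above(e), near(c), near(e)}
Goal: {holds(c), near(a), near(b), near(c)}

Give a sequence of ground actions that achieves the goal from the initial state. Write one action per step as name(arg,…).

1. flip(c)  →  {above(a), above(b), above(e), holds(c), near(c), near(e)}
2. flip(b)  →  {above(a), above(e), holds(b), holds(c), near(b), near(c), near(e)}
3. flip(a)  →  {above(e), holds(a), holds(b), holds(c), near(a), near(b), near(c), near(e)}

flip(c); flip(b); flip(a)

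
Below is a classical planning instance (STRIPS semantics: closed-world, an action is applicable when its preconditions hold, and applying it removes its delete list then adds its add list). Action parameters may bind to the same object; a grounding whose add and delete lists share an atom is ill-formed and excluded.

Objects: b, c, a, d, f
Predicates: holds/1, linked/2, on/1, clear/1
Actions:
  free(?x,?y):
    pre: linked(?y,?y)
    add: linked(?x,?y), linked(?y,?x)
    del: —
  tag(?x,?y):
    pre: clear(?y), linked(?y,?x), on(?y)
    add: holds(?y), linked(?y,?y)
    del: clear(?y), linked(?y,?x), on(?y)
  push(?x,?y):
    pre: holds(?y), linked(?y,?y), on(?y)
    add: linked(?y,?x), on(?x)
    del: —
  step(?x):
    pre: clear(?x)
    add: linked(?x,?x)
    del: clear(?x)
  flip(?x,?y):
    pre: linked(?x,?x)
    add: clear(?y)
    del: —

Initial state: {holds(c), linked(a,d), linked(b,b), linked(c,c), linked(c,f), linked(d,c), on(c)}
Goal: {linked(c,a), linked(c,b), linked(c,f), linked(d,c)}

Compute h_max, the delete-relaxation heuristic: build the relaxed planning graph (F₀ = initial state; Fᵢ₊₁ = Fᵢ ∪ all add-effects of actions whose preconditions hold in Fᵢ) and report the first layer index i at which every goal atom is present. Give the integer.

F0 = init (7 atoms)
F1 = F0 ∪ {clear(a), clear(b), clear(c), clear(d), clear(f), linked(a,b), linked(a,c), linked(b,a), linked(b,c), linked(b,d), linked(b,f), linked(c,a), linked(c,b), linked(c,d), linked(d,b), linked(f,b), linked(f,c), on(a), on(b), on(d), on(f)}  (28 atoms)
goal ⊆ F1  ⇒  h_max = 1

1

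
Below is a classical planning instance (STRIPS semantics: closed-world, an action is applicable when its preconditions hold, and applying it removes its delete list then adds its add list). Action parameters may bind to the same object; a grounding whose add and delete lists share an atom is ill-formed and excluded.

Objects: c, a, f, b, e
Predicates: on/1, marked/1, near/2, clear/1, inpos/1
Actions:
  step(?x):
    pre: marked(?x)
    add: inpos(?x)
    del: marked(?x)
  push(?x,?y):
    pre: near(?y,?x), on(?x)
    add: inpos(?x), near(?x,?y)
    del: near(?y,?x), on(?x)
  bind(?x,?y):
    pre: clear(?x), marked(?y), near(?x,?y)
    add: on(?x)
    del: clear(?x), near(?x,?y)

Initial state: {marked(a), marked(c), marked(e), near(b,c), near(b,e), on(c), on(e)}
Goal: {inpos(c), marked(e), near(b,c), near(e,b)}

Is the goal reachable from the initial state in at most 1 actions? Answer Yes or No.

No

1. step(c)  →  {inpos(c), marked(a), marked(e), near(b,c), near(b,e), on(c), on(e)}
2. push(e,b)  →  {inpos(c), inpos(e), marked(a), marked(e), near(b,c), near(e,b), on(c)}
optimal plan length = 2; 2 > 1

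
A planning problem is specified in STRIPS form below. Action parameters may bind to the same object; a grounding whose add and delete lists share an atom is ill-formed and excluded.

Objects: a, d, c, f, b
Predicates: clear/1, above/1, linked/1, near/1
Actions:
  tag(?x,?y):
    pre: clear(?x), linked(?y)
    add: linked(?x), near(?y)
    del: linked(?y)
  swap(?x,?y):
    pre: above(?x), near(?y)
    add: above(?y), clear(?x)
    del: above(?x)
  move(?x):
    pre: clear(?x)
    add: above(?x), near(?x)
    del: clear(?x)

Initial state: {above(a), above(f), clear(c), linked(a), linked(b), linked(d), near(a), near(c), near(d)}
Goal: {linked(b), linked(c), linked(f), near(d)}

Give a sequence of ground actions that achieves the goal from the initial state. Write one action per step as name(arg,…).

1. tag(c,a)  →  {above(a), above(f), clear(c), linked(b), linked(c), linked(d), near(a), near(c), near(d)}
2. swap(f,a)  →  {above(a), clear(c), clear(f), linked(b), linked(c), linked(d), near(a), near(c), near(d)}
3. tag(f,d)  →  {above(a), clear(c), clear(f), linked(b), linked(c), linked(f), near(a), near(c), near(d)}

tag(c,a); swap(f,a); tag(f,d)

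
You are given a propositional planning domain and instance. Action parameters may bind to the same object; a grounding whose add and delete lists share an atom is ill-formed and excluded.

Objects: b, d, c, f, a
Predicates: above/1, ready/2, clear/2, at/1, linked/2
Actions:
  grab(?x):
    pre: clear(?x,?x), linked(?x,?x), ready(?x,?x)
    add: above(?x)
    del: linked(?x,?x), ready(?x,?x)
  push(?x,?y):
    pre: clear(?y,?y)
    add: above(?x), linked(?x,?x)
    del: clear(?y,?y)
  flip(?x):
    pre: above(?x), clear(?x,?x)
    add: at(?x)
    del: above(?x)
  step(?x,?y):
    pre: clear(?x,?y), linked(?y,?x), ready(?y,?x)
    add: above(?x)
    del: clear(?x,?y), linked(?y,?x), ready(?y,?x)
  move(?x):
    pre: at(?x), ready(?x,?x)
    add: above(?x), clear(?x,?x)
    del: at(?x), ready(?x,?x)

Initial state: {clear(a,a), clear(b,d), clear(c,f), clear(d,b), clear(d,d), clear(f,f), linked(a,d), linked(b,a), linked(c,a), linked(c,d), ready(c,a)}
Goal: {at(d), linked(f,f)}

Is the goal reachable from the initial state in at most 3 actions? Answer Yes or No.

1. push(d,f)  →  {above(d), clear(a,a), clear(b,d), clear(c,f), clear(d,b), clear(d,d), linked(a,d), linked(b,a), linked(c,a), linked(c,d), linked(d,d), ready(c,a)}
2. push(f,a)  →  {above(d), above(f), clear(b,d), clear(c,f), clear(d,b), clear(d,d), linked(a,d), linked(b,a), linked(c,a), linked(c,d), linked(d,d), linked(f,f), ready(c,a)}
3. flip(d)  →  {above(f), at(d), clear(b,d), clear(c,f), clear(d,b), clear(d,d), linked(a,d), linked(b,a), linked(c,a), linked(c,d), linked(d,d), linked(f,f), ready(c,a)}
optimal plan length = 3; 3 ≤ 3

Yes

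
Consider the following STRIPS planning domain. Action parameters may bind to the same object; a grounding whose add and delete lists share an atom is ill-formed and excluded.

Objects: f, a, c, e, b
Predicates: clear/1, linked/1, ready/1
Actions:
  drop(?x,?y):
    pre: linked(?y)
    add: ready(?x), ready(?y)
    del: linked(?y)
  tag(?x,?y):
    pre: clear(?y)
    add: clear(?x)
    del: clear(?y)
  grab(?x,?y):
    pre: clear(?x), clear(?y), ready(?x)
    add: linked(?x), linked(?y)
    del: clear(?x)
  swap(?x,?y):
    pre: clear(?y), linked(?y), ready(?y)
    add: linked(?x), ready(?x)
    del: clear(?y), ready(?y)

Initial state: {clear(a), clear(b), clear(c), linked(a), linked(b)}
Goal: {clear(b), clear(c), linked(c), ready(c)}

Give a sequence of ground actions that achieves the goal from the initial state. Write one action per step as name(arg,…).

drop(a,b); swap(c,a)

1. drop(a,b)  →  {clear(a), clear(b), clear(c), linked(a), ready(a), ready(b)}
2. swap(c,a)  →  {clear(b), clear(c), linked(a), linked(c), ready(b), ready(c)}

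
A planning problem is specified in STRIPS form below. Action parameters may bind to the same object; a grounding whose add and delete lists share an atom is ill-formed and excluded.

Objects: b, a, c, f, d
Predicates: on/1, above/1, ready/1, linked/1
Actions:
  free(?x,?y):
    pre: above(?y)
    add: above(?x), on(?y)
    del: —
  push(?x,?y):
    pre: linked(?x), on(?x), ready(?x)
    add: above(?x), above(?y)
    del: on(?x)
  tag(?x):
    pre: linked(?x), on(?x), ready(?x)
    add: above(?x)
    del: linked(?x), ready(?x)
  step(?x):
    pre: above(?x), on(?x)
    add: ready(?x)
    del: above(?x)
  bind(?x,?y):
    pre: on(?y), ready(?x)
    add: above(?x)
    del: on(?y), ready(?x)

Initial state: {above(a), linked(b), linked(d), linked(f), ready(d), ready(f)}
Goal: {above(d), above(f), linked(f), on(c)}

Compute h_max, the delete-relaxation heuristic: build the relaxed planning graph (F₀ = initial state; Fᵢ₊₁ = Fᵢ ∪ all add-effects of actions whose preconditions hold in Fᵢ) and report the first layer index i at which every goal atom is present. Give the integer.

F0 = init (6 atoms)
F1 = F0 ∪ {above(b), above(c), above(d), above(f), on(a)}  (11 atoms)
F2 = F1 ∪ {on(b), on(c), on(d), on(f), ready(a)}  (16 atoms)
goal ⊆ F2  ⇒  h_max = 2

2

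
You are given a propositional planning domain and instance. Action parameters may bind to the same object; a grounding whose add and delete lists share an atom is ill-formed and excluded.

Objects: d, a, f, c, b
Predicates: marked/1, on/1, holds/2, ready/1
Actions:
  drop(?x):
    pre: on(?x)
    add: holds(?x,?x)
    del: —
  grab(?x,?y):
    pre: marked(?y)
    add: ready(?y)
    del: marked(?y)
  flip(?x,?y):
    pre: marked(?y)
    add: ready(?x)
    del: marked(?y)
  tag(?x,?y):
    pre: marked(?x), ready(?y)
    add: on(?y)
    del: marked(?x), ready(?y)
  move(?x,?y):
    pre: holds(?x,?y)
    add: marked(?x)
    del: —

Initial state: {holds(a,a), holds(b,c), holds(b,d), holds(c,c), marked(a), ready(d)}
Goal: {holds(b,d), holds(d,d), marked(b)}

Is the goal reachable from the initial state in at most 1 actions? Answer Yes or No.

No

1. tag(a,d)  →  {holds(a,a), holds(b,c), holds(b,d), holds(c,c), on(d)}
2. drop(d)  →  {holds(a,a), holds(b,c), holds(b,d), holds(c,c), holds(d,d), on(d)}
3. move(b,d)  →  {holds(a,a), holds(b,c), holds(b,d), holds(c,c), holds(d,d), marked(b), on(d)}
optimal plan length = 3; 3 > 1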